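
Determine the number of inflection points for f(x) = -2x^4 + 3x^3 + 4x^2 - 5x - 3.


Inflection points occur where f''(x) = 0 and concavity changes.
f(x) = -2x^4 + 3x^3 + 4x^2 - 5x - 3
f'(x) = -8x^3 + 9x^2 + 8x - 5
f''(x) = -24x^2 + 18x + 8
This is a quadratic in x. Use the discriminant to count real roots.
Discriminant = (18)^2 - 4 * (-24) * 8
= 324 - (-768)
= 1092
Since discriminant > 0, f''(x) = 0 has 2 distinct real solutions.
A quadratic with two distinct real roots changes sign at each root, so concavity changes at both.
Number of inflection points: 2

2


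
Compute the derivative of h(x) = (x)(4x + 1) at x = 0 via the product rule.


Let u(x) = x and v(x) = 4x + 1
u'(x) = 1
v'(x) = 4
Product rule: h'(x) = u'(x)*v(x) + u(x)*v'(x)
= 1 * (4x + 1) + (x) * 4
At x = 0:
u(0) = 1 * 0 + 0 = 0
v(0) = 4 * 0 + 1 = 1
h'(0) = 1 * 1 + 0 * 4
= 1 + 0
= 1

1


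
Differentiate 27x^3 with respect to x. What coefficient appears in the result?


We apply the power rule: d/dx [ax^n] = a*n * x^(n-1)
d/dx [27x^3]
= 27 * 3 * x^(3-1)
= 81x^2
The coefficient is 81

81


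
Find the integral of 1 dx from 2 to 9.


The integral of a constant k over [a, b] equals k * (b - a).
integral from 2 to 9 of 1 dx
= 1 * (9 - 2)
= 1 * 7
= 7

7


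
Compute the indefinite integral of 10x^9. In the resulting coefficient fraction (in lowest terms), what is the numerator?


Apply the power rule for integration:
integral of ax^n dx = a/(n+1) * x^(n+1) + C
integral of 10x^9 dx
= 10/10 * x^10 + C
= 1 * x^10 + C
The coefficient in lowest terms is 1 = 1/1, so its numerator is 1

1


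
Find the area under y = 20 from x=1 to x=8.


The area under a constant function y = 20 is a rectangle.
Width = 8 - 1 = 7
Height = 20
Area = width * height
= 7 * 20
= 140

140


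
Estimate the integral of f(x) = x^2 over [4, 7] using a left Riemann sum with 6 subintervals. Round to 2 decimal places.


Left Riemann sum uses left endpoints of each subinterval.
Interval: [4, 7], n = 6
dx = (7 - 4) / 6 = 1/2
Left endpoints: [4, 9/2, 5, 11/2, 6, 13/2]
f values: [16, 81/4, 25, 121/4, 36, 169/4]
Sum = dx * (sum of f values)
= 1/2 * 679/4
= 679/8 ≈ 84.88

84.88


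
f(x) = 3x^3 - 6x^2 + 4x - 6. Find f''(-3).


First derivative:
f'(x) = 9x^2 - 12x + 4
Second derivative:
f''(x) = 18x - 12
Substitute x = -3:
f''(-3) = 18 * (-3) - 12
= -54 - 12
= -66

-66


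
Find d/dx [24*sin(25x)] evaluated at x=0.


Apply the chain rule to differentiate 24*sin(25x):
d/dx [24*sin(25x)]
= 24 * cos(25x) * d/dx(25x)
= 24 * 25 * cos(25x)
= 600 * cos(25x)
Evaluate at x = 0:
= 600 * cos(0)
= 600 * 1
= 600

600


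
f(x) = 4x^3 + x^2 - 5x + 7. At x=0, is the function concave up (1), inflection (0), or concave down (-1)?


Concavity is determined by the sign of f''(x).
f(x) = 4x^3 + x^2 - 5x + 7
f'(x) = 12x^2 + 2x - 5
f''(x) = 24x + 2
f''(0) = 24 * 0 + 2
= 0 + 2
= 2
Since f''(0) > 0, the function is concave up (1)

1


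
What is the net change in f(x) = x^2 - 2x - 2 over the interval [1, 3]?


Net change = f(b) - f(a)
f(x) = x^2 - 2x - 2
Compute f(3):
f(3) = 1 * 3^2 - 2 * 3 - 2
= 9 - 6 - 2
= 1
Compute f(1):
f(1) = 1 * 1^2 - 2 * 1 - 2
= 1 - 2 - 2
= -3
Net change = 1 - (-3) = 4

4


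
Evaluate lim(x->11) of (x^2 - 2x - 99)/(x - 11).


Direct substitution gives 0/0, so we factor the numerator.
Factor: (x^2 - 2x - 99) = (x - 11)(x + 9)
Cancel the common factor (x - 11):
(x^2 - 2x - 99)/(x - 11) = (x + 9)
Now substitute x = 11:
= (11) - (-9) = 20

20


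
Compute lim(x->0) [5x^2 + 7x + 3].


Since polynomials are continuous, we use direct substitution.
lim(x->0) of 5x^2 + 7x + 3
= 5 * 0^2 + 7 * 0 + 3
= 0 + 0 + 3
= 3

3


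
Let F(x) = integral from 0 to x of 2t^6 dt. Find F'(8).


By the Fundamental Theorem of Calculus (Part 1):
If F(x) = integral from 0 to x of f(t) dt, then F'(x) = f(x)
Here f(t) = 2t^6
So F'(x) = 2x^6
Evaluate at x = 8:
F'(8) = 2 * 8^6
= 2 * 262144
= 524288

524288


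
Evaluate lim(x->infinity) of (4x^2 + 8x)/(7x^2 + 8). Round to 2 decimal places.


For limits at infinity with equal-degree polynomials,
we compare leading coefficients.
Numerator leading term: 4x^2
Denominator leading term: 7x^2
Divide both by x^2:
lim = (4 + 8/x) / (7 + 8/x^2)
As x -> infinity, the 1/x and 1/x^2 terms vanish:
= 4/7 ≈ 0.57

0.57


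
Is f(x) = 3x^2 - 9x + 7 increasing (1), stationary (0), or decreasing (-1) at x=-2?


Compute f'(x) to determine behavior:
f'(x) = 6x - 9
f'(-2) = 6 * (-2) - 9
= -12 - 9
= -21
Since f'(-2) < 0, the function is decreasing (-1)

-1


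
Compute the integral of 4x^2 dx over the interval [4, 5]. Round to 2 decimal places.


Find the antiderivative of 4x^2:
F(x) = 4/3 * x^3
Apply the Fundamental Theorem of Calculus:
F(5) - F(4)
= 4/3 * 5^3 - 4/3 * 4^3
= 4/3 * (125 - 64)
= 4/3 * 61
= 244/3 ≈ 81.33

81.33


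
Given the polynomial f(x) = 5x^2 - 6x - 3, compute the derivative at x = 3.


Differentiate term by term using power and sum rules:
f(x) = 5x^2 - 6x - 3
f'(x) = 10x - 6
Substitute x = 3:
f'(3) = 10 * 3 - 6
= 30 - 6
= 24

24


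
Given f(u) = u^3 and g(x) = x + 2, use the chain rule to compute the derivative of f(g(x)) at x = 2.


Using the chain rule: (f(g(x)))' = f'(g(x)) * g'(x)
First, find g(2):
g(2) = 1 * 2 + 2 = 4
Next, f'(u) = 3u^2
And g'(x) = 1
So f'(g(2)) * g'(2)
= 3 * 4^2 * 1
= 3 * 16 * 1
= 48

48


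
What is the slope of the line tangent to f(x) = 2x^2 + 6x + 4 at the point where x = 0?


The slope of the tangent line equals f'(x) at the point.
f(x) = 2x^2 + 6x + 4
f'(x) = 4x + 6
At x = 0:
f'(0) = 4 * 0 + 6
= 0 + 6
= 6

6


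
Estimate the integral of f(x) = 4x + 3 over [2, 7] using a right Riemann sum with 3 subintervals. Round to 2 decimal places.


Right Riemann sum uses right endpoints of each subinterval.
Interval: [2, 7], n = 3
dx = (7 - 2) / 3 = 5/3
Right endpoints: [11/3, 16/3, 7]
f values: [53/3, 73/3, 31]
Sum = dx * (sum of f values)
= 5/3 * 73
= 365/3 ≈ 121.67

121.67


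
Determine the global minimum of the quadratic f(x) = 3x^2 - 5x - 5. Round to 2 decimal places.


For a quadratic f(x) = ax^2 + bx + c with a > 0, the minimum is at the vertex.
Vertex x-coordinate: x = -b/(2a)
x = -(-5) / (2 * 3)
x = 5/6
Substitute back to find the minimum value:
f(5/6) = 3 * (5/6)^2 - 5 * (5/6) - 5
= 25/12 - 25/6 - 5
= -85/12 ≈ -7.08

-7.08


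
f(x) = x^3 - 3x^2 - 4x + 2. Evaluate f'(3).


Differentiate f(x) = x^3 - 3x^2 - 4x + 2 term by term:
f'(x) = 3x^2 - 6x - 4
Substitute x = 3:
f'(3) = 3 * 3^2 - 6 * 3 - 4
= 27 - 18 - 4
= 5

5


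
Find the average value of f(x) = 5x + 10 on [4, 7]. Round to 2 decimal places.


Average value = 1/(b-a) * integral from a to b of f(x) dx
First compute the integral of 5x + 10:
F(x) = (5/2)x^2 + 10x
F(7) = 5/2 * 49 + 10 * 7 = 385/2
F(4) = 5/2 * 16 + 10 * 4 = 80
Integral = 385/2 - 80 = 225/2
Average = (225/2) / (7 - 4) = (225/2) / 3
= 75/2 = 37.50

37.50


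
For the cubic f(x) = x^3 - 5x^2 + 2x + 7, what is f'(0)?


Differentiate f(x) = x^3 - 5x^2 + 2x + 7 term by term:
f'(x) = 3x^2 - 10x + 2
Substitute x = 0:
f'(0) = 3 * 0^2 - 10 * 0 + 2
= 0 + 0 + 2
= 2

2


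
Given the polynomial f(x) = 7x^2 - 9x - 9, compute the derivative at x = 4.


Differentiate term by term using power and sum rules:
f(x) = 7x^2 - 9x - 9
f'(x) = 14x - 9
Substitute x = 4:
f'(4) = 14 * 4 - 9
= 56 - 9
= 47

47


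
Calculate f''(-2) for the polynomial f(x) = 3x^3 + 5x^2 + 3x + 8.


First derivative:
f'(x) = 9x^2 + 10x + 3
Second derivative:
f''(x) = 18x + 10
Substitute x = -2:
f''(-2) = 18 * (-2) + 10
= -36 + 10
= -26

-26


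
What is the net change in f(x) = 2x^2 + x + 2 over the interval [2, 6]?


Net change = f(b) - f(a)
f(x) = 2x^2 + x + 2
Compute f(6):
f(6) = 2 * 6^2 + 1 * 6 + 2
= 72 + 6 + 2
= 80
Compute f(2):
f(2) = 2 * 2^2 + 1 * 2 + 2
= 8 + 2 + 2
= 12
Net change = 80 - 12 = 68

68


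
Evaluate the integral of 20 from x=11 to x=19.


The integral of a constant k over [a, b] equals k * (b - a).
integral from 11 to 19 of 20 dx
= 20 * (19 - 11)
= 20 * 8
= 160

160


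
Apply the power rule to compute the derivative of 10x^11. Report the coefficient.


We apply the power rule: d/dx [ax^n] = a*n * x^(n-1)
d/dx [10x^11]
= 10 * 11 * x^(11-1)
= 110x^10
The coefficient is 110

110


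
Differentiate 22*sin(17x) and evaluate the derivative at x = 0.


Apply the chain rule to differentiate 22*sin(17x):
d/dx [22*sin(17x)]
= 22 * cos(17x) * d/dx(17x)
= 22 * 17 * cos(17x)
= 374 * cos(17x)
Evaluate at x = 0:
= 374 * cos(0)
= 374 * 1
= 374

374


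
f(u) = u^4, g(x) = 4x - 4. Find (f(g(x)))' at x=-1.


Using the chain rule: (f(g(x)))' = f'(g(x)) * g'(x)
First, find g(-1):
g(-1) = 4 * (-1) - 4 = -8
Next, f'(u) = 4u^3
And g'(x) = 4
So f'(g(-1)) * g'(-1)
= 4 * (-8)^3 * 4
= 4 * (-512) * 4
= -8192

-8192


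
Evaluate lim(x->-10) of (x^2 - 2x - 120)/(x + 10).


Direct substitution gives 0/0, so we factor the numerator.
Factor: (x^2 - 2x - 120) = (x + 10)(x - 12)
Cancel the common factor (x + 10):
(x^2 - 2x - 120)/(x + 10) = (x - 12)
Now substitute x = -10:
= (-10) - (12) = -22

-22


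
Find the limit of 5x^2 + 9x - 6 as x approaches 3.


Since polynomials are continuous, we use direct substitution.
lim(x->3) of 5x^2 + 9x - 6
= 5 * 3^2 + 9 * 3 - 6
= 45 + 27 - 6
= 66

66


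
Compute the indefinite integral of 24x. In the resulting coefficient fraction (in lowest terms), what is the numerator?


Apply the power rule for integration:
integral of ax^n dx = a/(n+1) * x^(n+1) + C
integral of 24x dx
= 24/2 * x^2 + C
= 12 * x^2 + C
The coefficient in lowest terms is 12 = 12/1, so its numerator is 12

12


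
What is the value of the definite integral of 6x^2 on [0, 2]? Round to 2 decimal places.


Find the antiderivative of 6x^2:
F(x) = 6/3 * x^3
Apply the Fundamental Theorem of Calculus:
F(2) - F(0)
= 6/3 * 2^3 - 6/3 * 0^3
= 6/3 * (8 - 0)
= 6/3 * 8
= 16 = 16.00

16.00


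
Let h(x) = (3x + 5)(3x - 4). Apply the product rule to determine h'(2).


Let u(x) = 3x + 5 and v(x) = 3x - 4
u'(x) = 3
v'(x) = 3
Product rule: h'(x) = u'(x)*v(x) + u(x)*v'(x)
= 3 * (3x - 4) + (3x + 5) * 3
At x = 2:
u(2) = 3 * 2 + 5 = 11
v(2) = 3 * 2 - 4 = 2
h'(2) = 3 * 2 + 11 * 3
= 6 + 33
= 39

39


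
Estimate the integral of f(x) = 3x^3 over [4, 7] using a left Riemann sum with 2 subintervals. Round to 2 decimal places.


Left Riemann sum uses left endpoints of each subinterval.
Interval: [4, 7], n = 2
dx = (7 - 4) / 2 = 3/2
Left endpoints: [4, 11/2]
f values: [192, 3993/8]
Sum = dx * (sum of f values)
= 3/2 * 5529/8
= 16587/16 ≈ 1036.69

1036.69


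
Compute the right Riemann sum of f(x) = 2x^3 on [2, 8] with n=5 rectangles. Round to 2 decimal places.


Right Riemann sum uses right endpoints of each subinterval.
Interval: [2, 8], n = 5
dx = (8 - 2) / 5 = 6/5
Right endpoints: [16/5, 22/5, 28/5, 34/5, 8]
f values: [8192/125, 21296/125, 43904/125, 78608/125, 1024]
Sum = dx * (sum of f values)
= 6/5 * 2240
= 2688 = 2688.00

2688.00


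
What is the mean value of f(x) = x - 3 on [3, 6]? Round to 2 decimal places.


Average value = 1/(b-a) * integral from a to b of f(x) dx
First compute the integral of x - 3:
F(x) = (1/2)x^2 - 3x
F(6) = 1/2 * 36 - 3 * 6 = 0
F(3) = 1/2 * 9 - 3 * 3 = -9/2
Integral = 0 - (-9/2) = 9/2
Average = (9/2) / (6 - 3) = (9/2) / 3
= 3/2 = 1.50

1.50


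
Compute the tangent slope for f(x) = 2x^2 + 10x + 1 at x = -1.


The slope of the tangent line equals f'(x) at the point.
f(x) = 2x^2 + 10x + 1
f'(x) = 4x + 10
At x = -1:
f'(-1) = 4 * (-1) + 10
= -4 + 10
= 6

6


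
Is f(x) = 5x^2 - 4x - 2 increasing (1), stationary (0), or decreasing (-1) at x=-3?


Compute f'(x) to determine behavior:
f'(x) = 10x - 4
f'(-3) = 10 * (-3) - 4
= -30 - 4
= -34
Since f'(-3) < 0, the function is decreasing (-1)

-1


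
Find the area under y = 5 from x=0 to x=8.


The area under a constant function y = 5 is a rectangle.
Width = 8 - 0 = 8
Height = 5
Area = width * height
= 8 * 5
= 40

40


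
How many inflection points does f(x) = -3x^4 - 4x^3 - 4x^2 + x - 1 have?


Inflection points occur where f''(x) = 0 and concavity changes.
f(x) = -3x^4 - 4x^3 - 4x^2 + x - 1
f'(x) = -12x^3 - 12x^2 - 8x + 1
f''(x) = -36x^2 - 24x - 8
This is a quadratic in x. Use the discriminant to count real roots.
Discriminant = (-24)^2 - 4 * (-36) * (-8)
= 576 - 1152
= -576
Since discriminant < 0, f''(x) = 0 has no real solutions.
Number of inflection points: 0

0


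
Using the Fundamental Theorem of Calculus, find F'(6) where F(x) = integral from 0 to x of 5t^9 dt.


By the Fundamental Theorem of Calculus (Part 1):
If F(x) = integral from 0 to x of f(t) dt, then F'(x) = f(x)
Here f(t) = 5t^9
So F'(x) = 5x^9
Evaluate at x = 6:
F'(6) = 5 * 6^9
= 5 * 10077696
= 50388480

50388480


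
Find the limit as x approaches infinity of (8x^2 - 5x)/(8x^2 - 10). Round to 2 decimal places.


For limits at infinity with equal-degree polynomials,
we compare leading coefficients.
Numerator leading term: 8x^2
Denominator leading term: 8x^2
Divide both by x^2:
lim = (8 - 5/x) / (8 - 10/x^2)
As x -> infinity, the 1/x and 1/x^2 terms vanish:
= 8/8 = 1 = 1.00

1.00


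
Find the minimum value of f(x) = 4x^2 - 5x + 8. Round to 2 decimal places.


For a quadratic f(x) = ax^2 + bx + c with a > 0, the minimum is at the vertex.
Vertex x-coordinate: x = -b/(2a)
x = -(-5) / (2 * 4)
x = 5/8
Substitute back to find the minimum value:
f(5/8) = 4 * (5/8)^2 - 5 * (5/8) + 8
= 25/16 - 25/8 + 8
= 103/16 ≈ 6.44

6.44


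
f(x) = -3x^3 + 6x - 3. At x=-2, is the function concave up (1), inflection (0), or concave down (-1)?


Concavity is determined by the sign of f''(x).
f(x) = -3x^3 + 6x - 3
f'(x) = -9x^2 + 6
f''(x) = -18x
f''(-2) = -18 * (-2) + 0
= 36 + 0
= 36
Since f''(-2) > 0, the function is concave up (1)

1


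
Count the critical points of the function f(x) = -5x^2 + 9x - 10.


Find where f'(x) = 0:
f'(x) = -10x + 9
Set f'(x) = 0:
-10x + 9 = 0
x = -9 / (-10) = 9/10
This is a linear equation in x, so there is exactly one solution.
Number of critical points: 1

1


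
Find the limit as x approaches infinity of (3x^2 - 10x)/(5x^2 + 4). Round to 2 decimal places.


For limits at infinity with equal-degree polynomials,
we compare leading coefficients.
Numerator leading term: 3x^2
Denominator leading term: 5x^2
Divide both by x^2:
lim = (3 - 10/x) / (5 + 4/x^2)
As x -> infinity, the 1/x and 1/x^2 terms vanish:
= 3/5 = 0.60

0.60


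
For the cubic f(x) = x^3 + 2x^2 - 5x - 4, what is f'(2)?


Differentiate f(x) = x^3 + 2x^2 - 5x - 4 term by term:
f'(x) = 3x^2 + 4x - 5
Substitute x = 2:
f'(2) = 3 * 2^2 + 4 * 2 - 5
= 12 + 8 - 5
= 15

15


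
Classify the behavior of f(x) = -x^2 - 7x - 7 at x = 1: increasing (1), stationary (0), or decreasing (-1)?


Compute f'(x) to determine behavior:
f'(x) = -2x - 7
f'(1) = -2 * 1 - 7
= -2 - 7
= -9
Since f'(1) < 0, the function is decreasing (-1)

-1


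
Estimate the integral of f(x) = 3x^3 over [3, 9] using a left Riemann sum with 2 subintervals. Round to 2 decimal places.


Left Riemann sum uses left endpoints of each subinterval.
Interval: [3, 9], n = 2
dx = (9 - 3) / 2 = 3
Left endpoints: [3, 6]
f values: [81, 648]
Sum = dx * (sum of f values)
= 3 * 729
= 2187 = 2187.00

2187.00


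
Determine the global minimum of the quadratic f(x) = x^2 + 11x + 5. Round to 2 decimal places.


For a quadratic f(x) = ax^2 + bx + c with a > 0, the minimum is at the vertex.
Vertex x-coordinate: x = -b/(2a)
x = -(11) / (2 * 1)
x = -11/2
Substitute back to find the minimum value:
f(-11/2) = 1 * (-11/2)^2 + 11 * (-11/2) + 5
= 121/4 - 121/2 + 5
= -101/4 = -25.25

-25.25


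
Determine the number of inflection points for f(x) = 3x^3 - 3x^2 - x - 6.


Inflection points occur where f''(x) = 0 and concavity changes.
f(x) = 3x^3 - 3x^2 - x - 6
f'(x) = 9x^2 - 6x - 1
f''(x) = 18x - 6
Set f''(x) = 0:
18x - 6 = 0
x = 6 / 18 = 1/3
Since f''(x) is linear (degree 1), it changes sign at this point.
Therefore there is exactly 1 inflection point.

1


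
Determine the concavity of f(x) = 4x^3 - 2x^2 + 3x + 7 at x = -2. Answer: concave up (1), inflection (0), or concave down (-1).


Concavity is determined by the sign of f''(x).
f(x) = 4x^3 - 2x^2 + 3x + 7
f'(x) = 12x^2 - 4x + 3
f''(x) = 24x - 4
f''(-2) = 24 * (-2) - 4
= -48 - 4
= -52
Since f''(-2) < 0, the function is concave down (-1)

-1


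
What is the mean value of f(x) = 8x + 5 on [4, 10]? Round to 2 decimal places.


Average value = 1/(b-a) * integral from a to b of f(x) dx
First compute the integral of 8x + 5:
F(x) = 4x^2 + 5x
F(10) = 4 * 100 + 5 * 10 = 450
F(4) = 4 * 16 + 5 * 4 = 84
Integral = 450 - 84 = 366
Average = 366 / (10 - 4) = 366 / 6
= 61 = 61.00

61.00


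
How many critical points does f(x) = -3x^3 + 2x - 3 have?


Find where f'(x) = 0:
f(x) = -3x^3 + 2x - 3
f'(x) = -9x^2 + 2
This is a quadratic in x. Use the discriminant to count real roots.
Discriminant = (0)^2 - 4 * (-9) * 2
= 0 - (-72)
= 72
Since discriminant > 0, f'(x) = 0 has 2 real solutions.
Number of critical points: 2

2


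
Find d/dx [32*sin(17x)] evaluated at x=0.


Apply the chain rule to differentiate 32*sin(17x):
d/dx [32*sin(17x)]
= 32 * cos(17x) * d/dx(17x)
= 32 * 17 * cos(17x)
= 544 * cos(17x)
Evaluate at x = 0:
= 544 * cos(0)
= 544 * 1
= 544

544


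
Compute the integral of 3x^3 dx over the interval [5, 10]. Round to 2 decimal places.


Find the antiderivative of 3x^3:
F(x) = 3/4 * x^4
Apply the Fundamental Theorem of Calculus:
F(10) - F(5)
= 3/4 * 10^4 - 3/4 * 5^4
= 3/4 * (10000 - 625)
= 3/4 * 9375
= 28125/4 = 7031.25

7031.25


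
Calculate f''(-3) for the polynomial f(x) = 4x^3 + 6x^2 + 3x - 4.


First derivative:
f'(x) = 12x^2 + 12x + 3
Second derivative:
f''(x) = 24x + 12
Substitute x = -3:
f''(-3) = 24 * (-3) + 12
= -72 + 12
= -60

-60


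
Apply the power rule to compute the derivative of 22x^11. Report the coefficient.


We apply the power rule: d/dx [ax^n] = a*n * x^(n-1)
d/dx [22x^11]
= 22 * 11 * x^(11-1)
= 242x^10
The coefficient is 242

242


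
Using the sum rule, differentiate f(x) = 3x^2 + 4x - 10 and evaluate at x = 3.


Differentiate term by term using power and sum rules:
f(x) = 3x^2 + 4x - 10
f'(x) = 6x + 4
Substitute x = 3:
f'(3) = 6 * 3 + 4
= 18 + 4
= 22

22


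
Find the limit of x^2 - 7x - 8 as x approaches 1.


Since polynomials are continuous, we use direct substitution.
lim(x->1) of x^2 - 7x - 8
= 1 * 1^2 - 7 * 1 - 8
= 1 - 7 - 8
= -14

-14


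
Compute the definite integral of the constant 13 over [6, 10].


The integral of a constant k over [a, b] equals k * (b - a).
integral from 6 to 10 of 13 dx
= 13 * (10 - 6)
= 13 * 4
= 52

52


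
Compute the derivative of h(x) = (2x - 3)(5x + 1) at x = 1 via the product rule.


Let u(x) = 2x - 3 and v(x) = 5x + 1
u'(x) = 2
v'(x) = 5
Product rule: h'(x) = u'(x)*v(x) + u(x)*v'(x)
= 2 * (5x + 1) + (2x - 3) * 5
At x = 1:
u(1) = 2 * 1 - 3 = -1
v(1) = 5 * 1 + 1 = 6
h'(1) = 2 * 6 + (-1) * 5
= 12 - 5
= 7

7


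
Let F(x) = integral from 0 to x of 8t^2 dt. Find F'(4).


By the Fundamental Theorem of Calculus (Part 1):
If F(x) = integral from 0 to x of f(t) dt, then F'(x) = f(x)
Here f(t) = 8t^2
So F'(x) = 8x^2
Evaluate at x = 4:
F'(4) = 8 * 4^2
= 8 * 16
= 128

128


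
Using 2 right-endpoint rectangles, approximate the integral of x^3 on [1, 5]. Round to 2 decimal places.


Right Riemann sum uses right endpoints of each subinterval.
Interval: [1, 5], n = 2
dx = (5 - 1) / 2 = 2
Right endpoints: [3, 5]
f values: [27, 125]
Sum = dx * (sum of f values)
= 2 * 152
= 304 = 304.00

304.00


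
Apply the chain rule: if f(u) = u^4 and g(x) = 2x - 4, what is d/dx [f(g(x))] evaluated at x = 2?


Using the chain rule: (f(g(x)))' = f'(g(x)) * g'(x)
First, find g(2):
g(2) = 2 * 2 - 4 = 0
Next, f'(u) = 4u^3
And g'(x) = 2
So f'(g(2)) * g'(2)
= 4 * 0^3 * 2
= 4 * 0 * 2
= 0

0


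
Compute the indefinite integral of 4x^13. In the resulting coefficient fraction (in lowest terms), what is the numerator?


Apply the power rule for integration:
integral of ax^n dx = a/(n+1) * x^(n+1) + C
integral of 4x^13 dx
= 4/14 * x^14 + C
= 2/7 * x^14 + C
The coefficient in lowest terms is 2/7, and its numerator is 2

2


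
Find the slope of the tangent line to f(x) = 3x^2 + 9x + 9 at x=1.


The slope of the tangent line equals f'(x) at the point.
f(x) = 3x^2 + 9x + 9
f'(x) = 6x + 9
At x = 1:
f'(1) = 6 * 1 + 9
= 6 + 9
= 15

15


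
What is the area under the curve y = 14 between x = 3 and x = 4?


The area under a constant function y = 14 is a rectangle.
Width = 4 - 3 = 1
Height = 14
Area = width * height
= 1 * 14
= 14

14


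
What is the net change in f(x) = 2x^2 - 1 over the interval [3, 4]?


Net change = f(b) - f(a)
f(x) = 2x^2 - 1
Compute f(4):
f(4) = 2 * 4^2 + 0 * 4 - 1
= 32 + 0 - 1
= 31
Compute f(3):
f(3) = 2 * 3^2 + 0 * 3 - 1
= 18 + 0 - 1
= 17
Net change = 31 - 17 = 14

14


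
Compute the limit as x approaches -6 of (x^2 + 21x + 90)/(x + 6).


Direct substitution gives 0/0, so we factor the numerator.
Factor: (x^2 + 21x + 90) = (x + 6)(x + 15)
Cancel the common factor (x + 6):
(x^2 + 21x + 90)/(x + 6) = (x + 15)
Now substitute x = -6:
= (-6) - (-15) = 9

9


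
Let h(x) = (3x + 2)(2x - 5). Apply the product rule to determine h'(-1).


Let u(x) = 3x + 2 and v(x) = 2x - 5
u'(x) = 3
v'(x) = 2
Product rule: h'(x) = u'(x)*v(x) + u(x)*v'(x)
= 3 * (2x - 5) + (3x + 2) * 2
At x = -1:
u(-1) = 3 * (-1) + 2 = -1
v(-1) = 2 * (-1) - 5 = -7
h'(-1) = 3 * (-7) + (-1) * 2
= -21 - 2
= -23

-23


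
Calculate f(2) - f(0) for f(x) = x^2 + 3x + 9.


Net change = f(b) - f(a)
f(x) = x^2 + 3x + 9
Compute f(2):
f(2) = 1 * 2^2 + 3 * 2 + 9
= 4 + 6 + 9
= 19
Compute f(0):
f(0) = 1 * 0^2 + 3 * 0 + 9
= 0 + 0 + 9
= 9
Net change = 19 - 9 = 10

10


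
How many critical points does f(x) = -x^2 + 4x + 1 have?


Find where f'(x) = 0:
f'(x) = -2x + 4
Set f'(x) = 0:
-2x + 4 = 0
x = -4 / (-2) = 2
This is a linear equation in x, so there is exactly one solution.
Number of critical points: 1

1


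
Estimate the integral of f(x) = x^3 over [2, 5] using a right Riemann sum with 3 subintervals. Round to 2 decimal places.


Right Riemann sum uses right endpoints of each subinterval.
Interval: [2, 5], n = 3
dx = (5 - 2) / 3 = 1
Right endpoints: [3, 4, 5]
f values: [27, 64, 125]
Sum = dx * (sum of f values)
= 1 * 216
= 216 = 216.00

216.00


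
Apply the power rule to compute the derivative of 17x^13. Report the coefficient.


We apply the power rule: d/dx [ax^n] = a*n * x^(n-1)
d/dx [17x^13]
= 17 * 13 * x^(13-1)
= 221x^12
The coefficient is 221

221


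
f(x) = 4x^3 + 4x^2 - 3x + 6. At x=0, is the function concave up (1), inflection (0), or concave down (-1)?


Concavity is determined by the sign of f''(x).
f(x) = 4x^3 + 4x^2 - 3x + 6
f'(x) = 12x^2 + 8x - 3
f''(x) = 24x + 8
f''(0) = 24 * 0 + 8
= 0 + 8
= 8
Since f''(0) > 0, the function is concave up (1)

1


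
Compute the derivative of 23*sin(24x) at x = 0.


Apply the chain rule to differentiate 23*sin(24x):
d/dx [23*sin(24x)]
= 23 * cos(24x) * d/dx(24x)
= 23 * 24 * cos(24x)
= 552 * cos(24x)
Evaluate at x = 0:
= 552 * cos(0)
= 552 * 1
= 552

552


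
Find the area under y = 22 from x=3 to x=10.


The area under a constant function y = 22 is a rectangle.
Width = 10 - 3 = 7
Height = 22
Area = width * height
= 7 * 22
= 154

154


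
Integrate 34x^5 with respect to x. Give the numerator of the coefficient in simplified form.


Apply the power rule for integration:
integral of ax^n dx = a/(n+1) * x^(n+1) + C
integral of 34x^5 dx
= 34/6 * x^6 + C
= 17/3 * x^6 + C
The coefficient in lowest terms is 17/3, and its numerator is 17

17


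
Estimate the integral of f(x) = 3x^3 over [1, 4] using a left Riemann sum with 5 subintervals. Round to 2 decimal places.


Left Riemann sum uses left endpoints of each subinterval.
Interval: [1, 4], n = 5
dx = (4 - 1) / 5 = 3/5
Left endpoints: [1, 8/5, 11/5, 14/5, 17/5]
f values: [3, 1536/125, 3993/125, 8232/125, 14739/125]
Sum = dx * (sum of f values)
= 3/5 * 231
= 693/5 = 138.60

138.60


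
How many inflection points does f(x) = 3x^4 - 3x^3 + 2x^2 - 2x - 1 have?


Inflection points occur where f''(x) = 0 and concavity changes.
f(x) = 3x^4 - 3x^3 + 2x^2 - 2x - 1
f'(x) = 12x^3 - 9x^2 + 4x - 2
f''(x) = 36x^2 - 18x + 4
This is a quadratic in x. Use the discriminant to count real roots.
Discriminant = (-18)^2 - 4 * 36 * 4
= 324 - 576
= -252
Since discriminant < 0, f''(x) = 0 has no real solutions.
Number of inflection points: 0

0


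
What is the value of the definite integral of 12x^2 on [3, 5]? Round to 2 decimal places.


Find the antiderivative of 12x^2:
F(x) = 12/3 * x^3
Apply the Fundamental Theorem of Calculus:
F(5) - F(3)
= 12/3 * 5^3 - 12/3 * 3^3
= 12/3 * (125 - 27)
= 12/3 * 98
= 392 = 392.00

392.00


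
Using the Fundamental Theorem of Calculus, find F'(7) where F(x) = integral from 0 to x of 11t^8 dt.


By the Fundamental Theorem of Calculus (Part 1):
If F(x) = integral from 0 to x of f(t) dt, then F'(x) = f(x)
Here f(t) = 11t^8
So F'(x) = 11x^8
Evaluate at x = 7:
F'(7) = 11 * 7^8
= 11 * 5764801
= 63412811

63412811


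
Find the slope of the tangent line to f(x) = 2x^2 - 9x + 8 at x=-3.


The slope of the tangent line equals f'(x) at the point.
f(x) = 2x^2 - 9x + 8
f'(x) = 4x - 9
At x = -3:
f'(-3) = 4 * (-3) - 9
= -12 - 9
= -21

-21


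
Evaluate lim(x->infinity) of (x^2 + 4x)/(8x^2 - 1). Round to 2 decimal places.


For limits at infinity with equal-degree polynomials,
we compare leading coefficients.
Numerator leading term: x^2
Denominator leading term: 8x^2
Divide both by x^2:
lim = (1 + 4/x) / (8 - 1/x^2)
As x -> infinity, the 1/x and 1/x^2 terms vanish:
= 1/8 ≈ 0.13

0.13


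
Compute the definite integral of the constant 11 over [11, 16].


The integral of a constant k over [a, b] equals k * (b - a).
integral from 11 to 16 of 11 dx
= 11 * (16 - 11)
= 11 * 5
= 55

55


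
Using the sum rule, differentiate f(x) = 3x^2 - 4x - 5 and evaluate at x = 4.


Differentiate term by term using power and sum rules:
f(x) = 3x^2 - 4x - 5
f'(x) = 6x - 4
Substitute x = 4:
f'(4) = 6 * 4 - 4
= 24 - 4
= 20

20


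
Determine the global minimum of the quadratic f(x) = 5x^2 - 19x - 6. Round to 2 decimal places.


For a quadratic f(x) = ax^2 + bx + c with a > 0, the minimum is at the vertex.
Vertex x-coordinate: x = -b/(2a)
x = -(-19) / (2 * 5)
x = 19/10
Substitute back to find the minimum value:
f(19/10) = 5 * (19/10)^2 - 19 * (19/10) - 6
= 361/20 - 361/10 - 6
= -481/20 = -24.05

-24.05


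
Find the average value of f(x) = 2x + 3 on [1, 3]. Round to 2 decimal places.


Average value = 1/(b-a) * integral from a to b of f(x) dx
First compute the integral of 2x + 3:
F(x) = x^2 + 3x
F(3) = 1 * 9 + 3 * 3 = 18
F(1) = 1 * 1 + 3 * 1 = 4
Integral = 18 - 4 = 14
Average = 14 / (3 - 1) = 14 / 2
= 7 = 7.00

7.00


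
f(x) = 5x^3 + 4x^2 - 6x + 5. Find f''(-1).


First derivative:
f'(x) = 15x^2 + 8x - 6
Second derivative:
f''(x) = 30x + 8
Substitute x = -1:
f''(-1) = 30 * (-1) + 8
= -30 + 8
= -22

-22


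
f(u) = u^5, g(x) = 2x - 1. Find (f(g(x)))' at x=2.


Using the chain rule: (f(g(x)))' = f'(g(x)) * g'(x)
First, find g(2):
g(2) = 2 * 2 - 1 = 3
Next, f'(u) = 5u^4
And g'(x) = 2
So f'(g(2)) * g'(2)
= 5 * 3^4 * 2
= 5 * 81 * 2
= 810

810


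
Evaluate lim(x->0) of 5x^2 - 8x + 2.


Since polynomials are continuous, we use direct substitution.
lim(x->0) of 5x^2 - 8x + 2
= 5 * 0^2 - 8 * 0 + 2
= 0 + 0 + 2
= 2

2


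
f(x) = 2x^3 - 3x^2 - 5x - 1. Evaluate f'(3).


Differentiate f(x) = 2x^3 - 3x^2 - 5x - 1 term by term:
f'(x) = 6x^2 - 6x - 5
Substitute x = 3:
f'(3) = 6 * 3^2 - 6 * 3 - 5
= 54 - 18 - 5
= 31

31


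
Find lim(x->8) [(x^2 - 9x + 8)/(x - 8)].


Direct substitution gives 0/0, so we factor the numerator.
Factor: (x^2 - 9x + 8) = (x - 8)(x - 1)
Cancel the common factor (x - 8):
(x^2 - 9x + 8)/(x - 8) = (x - 1)
Now substitute x = 8:
= (8) - (1) = 7

7


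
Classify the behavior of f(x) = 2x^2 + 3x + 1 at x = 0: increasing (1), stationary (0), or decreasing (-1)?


Compute f'(x) to determine behavior:
f'(x) = 4x + 3
f'(0) = 4 * 0 + 3
= 0 + 3
= 3
Since f'(0) > 0, the function is increasing (1)

1


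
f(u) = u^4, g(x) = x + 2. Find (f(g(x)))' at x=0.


Using the chain rule: (f(g(x)))' = f'(g(x)) * g'(x)
First, find g(0):
g(0) = 1 * 0 + 2 = 2
Next, f'(u) = 4u^3
And g'(x) = 1
So f'(g(0)) * g'(0)
= 4 * 2^3 * 1
= 4 * 8 * 1
= 32

32


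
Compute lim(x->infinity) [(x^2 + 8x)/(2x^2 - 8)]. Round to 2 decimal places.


For limits at infinity with equal-degree polynomials,
we compare leading coefficients.
Numerator leading term: x^2
Denominator leading term: 2x^2
Divide both by x^2:
lim = (1 + 8/x) / (2 - 8/x^2)
As x -> infinity, the 1/x and 1/x^2 terms vanish:
= 1/2 = 0.50

0.50


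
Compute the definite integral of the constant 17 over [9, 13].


The integral of a constant k over [a, b] equals k * (b - a).
integral from 9 to 13 of 17 dx
= 17 * (13 - 9)
= 17 * 4
= 68

68


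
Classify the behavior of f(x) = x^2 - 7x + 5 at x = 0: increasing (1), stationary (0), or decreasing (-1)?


Compute f'(x) to determine behavior:
f'(x) = 2x - 7
f'(0) = 2 * 0 - 7
= 0 - 7
= -7
Since f'(0) < 0, the function is decreasing (-1)

-1


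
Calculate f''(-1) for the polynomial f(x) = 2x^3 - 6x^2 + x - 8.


First derivative:
f'(x) = 6x^2 - 12x + 1
Second derivative:
f''(x) = 12x - 12
Substitute x = -1:
f''(-1) = 12 * (-1) - 12
= -12 - 12
= -24

-24


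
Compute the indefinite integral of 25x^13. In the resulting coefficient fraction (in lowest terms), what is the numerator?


Apply the power rule for integration:
integral of ax^n dx = a/(n+1) * x^(n+1) + C
integral of 25x^13 dx
= 25/14 * x^14 + C
The coefficient in lowest terms is 25/14, and its numerator is 25

25


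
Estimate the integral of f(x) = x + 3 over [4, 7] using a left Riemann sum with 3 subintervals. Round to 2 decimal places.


Left Riemann sum uses left endpoints of each subinterval.
Interval: [4, 7], n = 3
dx = (7 - 4) / 3 = 1
Left endpoints: [4, 5, 6]
f values: [7, 8, 9]
Sum = dx * (sum of f values)
= 1 * 24
= 24 = 24.00

24.00


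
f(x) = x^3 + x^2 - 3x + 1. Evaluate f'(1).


Differentiate f(x) = x^3 + x^2 - 3x + 1 term by term:
f'(x) = 3x^2 + 2x - 3
Substitute x = 1:
f'(1) = 3 * 1^2 + 2 * 1 - 3
= 3 + 2 - 3
= 2

2


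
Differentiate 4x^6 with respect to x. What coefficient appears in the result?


We apply the power rule: d/dx [ax^n] = a*n * x^(n-1)
d/dx [4x^6]
= 4 * 6 * x^(6-1)
= 24x^5
The coefficient is 24

24


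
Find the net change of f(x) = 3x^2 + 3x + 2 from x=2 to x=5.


Net change = f(b) - f(a)
f(x) = 3x^2 + 3x + 2
Compute f(5):
f(5) = 3 * 5^2 + 3 * 5 + 2
= 75 + 15 + 2
= 92
Compute f(2):
f(2) = 3 * 2^2 + 3 * 2 + 2
= 12 + 6 + 2
= 20
Net change = 92 - 20 = 72

72


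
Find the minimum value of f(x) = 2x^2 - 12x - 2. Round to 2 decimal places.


For a quadratic f(x) = ax^2 + bx + c with a > 0, the minimum is at the vertex.
Vertex x-coordinate: x = -b/(2a)
x = -(-12) / (2 * 2)
x = 12/4 = 3
Substitute back to find the minimum value:
f(3) = 2 * 3^2 - 12 * 3 - 2
= 18 - 36 - 2
= -20 = -20.00

-20.00


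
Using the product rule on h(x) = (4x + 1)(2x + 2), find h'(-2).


Let u(x) = 4x + 1 and v(x) = 2x + 2
u'(x) = 4
v'(x) = 2
Product rule: h'(x) = u'(x)*v(x) + u(x)*v'(x)
= 4 * (2x + 2) + (4x + 1) * 2
At x = -2:
u(-2) = 4 * (-2) + 1 = -7
v(-2) = 2 * (-2) + 2 = -2
h'(-2) = 4 * (-2) + (-7) * 2
= -8 - 14
= -22

-22


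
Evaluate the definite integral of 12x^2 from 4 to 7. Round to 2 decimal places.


Find the antiderivative of 12x^2:
F(x) = 12/3 * x^3
Apply the Fundamental Theorem of Calculus:
F(7) - F(4)
= 12/3 * 7^3 - 12/3 * 4^3
= 12/3 * (343 - 64)
= 12/3 * 279
= 1116 = 1116.00

1116.00


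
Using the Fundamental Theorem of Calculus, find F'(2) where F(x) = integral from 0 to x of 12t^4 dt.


By the Fundamental Theorem of Calculus (Part 1):
If F(x) = integral from 0 to x of f(t) dt, then F'(x) = f(x)
Here f(t) = 12t^4
So F'(x) = 12x^4
Evaluate at x = 2:
F'(2) = 12 * 2^4
= 12 * 16
= 192

192


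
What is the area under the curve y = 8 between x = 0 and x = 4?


The area under a constant function y = 8 is a rectangle.
Width = 4 - 0 = 4
Height = 8
Area = width * height
= 4 * 8
= 32

32


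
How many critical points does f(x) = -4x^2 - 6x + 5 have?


Find where f'(x) = 0:
f'(x) = -8x - 6
Set f'(x) = 0:
-8x - 6 = 0
x = 6 / (-8) = -3/4
This is a linear equation in x, so there is exactly one solution.
Number of critical points: 1

1


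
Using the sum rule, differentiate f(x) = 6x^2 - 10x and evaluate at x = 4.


Differentiate term by term using power and sum rules:
f(x) = 6x^2 - 10x
f'(x) = 12x - 10
Substitute x = 4:
f'(4) = 12 * 4 - 10
= 48 - 10
= 38

38


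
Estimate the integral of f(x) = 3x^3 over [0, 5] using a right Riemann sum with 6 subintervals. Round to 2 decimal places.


Right Riemann sum uses right endpoints of each subinterval.
Interval: [0, 5], n = 6
dx = (5 - 0) / 6 = 5/6
Right endpoints: [5/6, 5/3, 5/2, 10/3, 25/6, 5]
f values: [125/72, 125/9, 375/8, 1000/9, 15625/72, 375]
Sum = dx * (sum of f values)
= 5/6 * 6125/8
= 30625/48 ≈ 638.02

638.02


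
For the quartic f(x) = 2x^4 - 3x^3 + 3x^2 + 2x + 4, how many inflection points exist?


Inflection points occur where f''(x) = 0 and concavity changes.
f(x) = 2x^4 - 3x^3 + 3x^2 + 2x + 4
f'(x) = 8x^3 - 9x^2 + 6x + 2
f''(x) = 24x^2 - 18x + 6
This is a quadratic in x. Use the discriminant to count real roots.
Discriminant = (-18)^2 - 4 * 24 * 6
= 324 - 576
= -252
Since discriminant < 0, f''(x) = 0 has no real solutions.
Number of inflection points: 0

0


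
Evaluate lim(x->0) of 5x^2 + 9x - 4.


Since polynomials are continuous, we use direct substitution.
lim(x->0) of 5x^2 + 9x - 4
= 5 * 0^2 + 9 * 0 - 4
= 0 + 0 - 4
= -4

-4


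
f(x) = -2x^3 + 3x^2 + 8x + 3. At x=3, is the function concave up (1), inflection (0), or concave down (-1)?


Concavity is determined by the sign of f''(x).
f(x) = -2x^3 + 3x^2 + 8x + 3
f'(x) = -6x^2 + 6x + 8
f''(x) = -12x + 6
f''(3) = -12 * 3 + 6
= -36 + 6
= -30
Since f''(3) < 0, the function is concave down (-1)

-1


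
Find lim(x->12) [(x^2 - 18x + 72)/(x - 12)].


Direct substitution gives 0/0, so we factor the numerator.
Factor: (x^2 - 18x + 72) = (x - 12)(x - 6)
Cancel the common factor (x - 12):
(x^2 - 18x + 72)/(x - 12) = (x - 6)
Now substitute x = 12:
= (12) - (6) = 6

6


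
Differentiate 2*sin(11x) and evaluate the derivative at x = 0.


Apply the chain rule to differentiate 2*sin(11x):
d/dx [2*sin(11x)]
= 2 * cos(11x) * d/dx(11x)
= 2 * 11 * cos(11x)
= 22 * cos(11x)
Evaluate at x = 0:
= 22 * cos(0)
= 22 * 1
= 22

22


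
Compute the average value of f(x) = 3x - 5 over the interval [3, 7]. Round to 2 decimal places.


Average value = 1/(b-a) * integral from a to b of f(x) dx
First compute the integral of 3x - 5:
F(x) = (3/2)x^2 - 5x
F(7) = 3/2 * 49 - 5 * 7 = 77/2
F(3) = 3/2 * 9 - 5 * 3 = -3/2
Integral = 77/2 - (-3/2) = 40
Average = 40 / (7 - 3) = 40 / 4
= 10 = 10.00

10.00


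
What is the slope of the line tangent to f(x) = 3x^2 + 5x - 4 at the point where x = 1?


The slope of the tangent line equals f'(x) at the point.
f(x) = 3x^2 + 5x - 4
f'(x) = 6x + 5
At x = 1:
f'(1) = 6 * 1 + 5
= 6 + 5
= 11

11


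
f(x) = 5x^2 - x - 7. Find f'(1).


Differentiate term by term using power and sum rules:
f(x) = 5x^2 - x - 7
f'(x) = 10x - 1
Substitute x = 1:
f'(1) = 10 * 1 - 1
= 10 - 1
= 9

9


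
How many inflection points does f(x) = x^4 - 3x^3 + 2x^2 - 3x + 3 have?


Inflection points occur where f''(x) = 0 and concavity changes.
f(x) = x^4 - 3x^3 + 2x^2 - 3x + 3
f'(x) = 4x^3 - 9x^2 + 4x - 3
f''(x) = 12x^2 - 18x + 4
This is a quadratic in x. Use the discriminant to count real roots.
Discriminant = (-18)^2 - 4 * 12 * 4
= 324 - 192
= 132
Since discriminant > 0, f''(x) = 0 has 2 distinct real solutions.
A quadratic with two distinct real roots changes sign at each root, so concavity changes at both.
Number of inflection points: 2

2


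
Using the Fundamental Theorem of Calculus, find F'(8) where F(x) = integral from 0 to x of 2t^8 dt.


By the Fundamental Theorem of Calculus (Part 1):
If F(x) = integral from 0 to x of f(t) dt, then F'(x) = f(x)
Here f(t) = 2t^8
So F'(x) = 2x^8
Evaluate at x = 8:
F'(8) = 2 * 8^8
= 2 * 16777216
= 33554432

33554432


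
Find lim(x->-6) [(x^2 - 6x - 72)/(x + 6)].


Direct substitution gives 0/0, so we factor the numerator.
Factor: (x^2 - 6x - 72) = (x + 6)(x - 12)
Cancel the common factor (x + 6):
(x^2 - 6x - 72)/(x + 6) = (x - 12)
Now substitute x = -6:
= (-6) - (12) = -18

-18


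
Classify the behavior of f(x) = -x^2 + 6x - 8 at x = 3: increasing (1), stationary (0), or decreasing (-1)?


Compute f'(x) to determine behavior:
f'(x) = -2x + 6
f'(3) = -2 * 3 + 6
= -6 + 6
= 0
Since f'(3) = 0, the function is stationary (0)

0


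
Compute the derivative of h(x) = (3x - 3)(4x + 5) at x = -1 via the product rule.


Let u(x) = 3x - 3 and v(x) = 4x + 5
u'(x) = 3
v'(x) = 4
Product rule: h'(x) = u'(x)*v(x) + u(x)*v'(x)
= 3 * (4x + 5) + (3x - 3) * 4
At x = -1:
u(-1) = 3 * (-1) - 3 = -6
v(-1) = 4 * (-1) + 5 = 1
h'(-1) = 3 * 1 + (-6) * 4
= 3 - 24
= -21

-21


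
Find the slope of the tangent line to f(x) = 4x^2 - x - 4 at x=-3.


The slope of the tangent line equals f'(x) at the point.
f(x) = 4x^2 - x - 4
f'(x) = 8x - 1
At x = -3:
f'(-3) = 8 * (-3) - 1
= -24 - 1
= -25

-25


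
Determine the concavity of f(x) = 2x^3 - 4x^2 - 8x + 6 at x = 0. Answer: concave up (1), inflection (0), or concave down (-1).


Concavity is determined by the sign of f''(x).
f(x) = 2x^3 - 4x^2 - 8x + 6
f'(x) = 6x^2 - 8x - 8
f''(x) = 12x - 8
f''(0) = 12 * 0 - 8
= 0 - 8
= -8
Since f''(0) < 0, the function is concave down (-1)

-1


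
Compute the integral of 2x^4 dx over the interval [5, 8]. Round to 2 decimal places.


Find the antiderivative of 2x^4:
F(x) = 2/5 * x^5
Apply the Fundamental Theorem of Calculus:
F(8) - F(5)
= 2/5 * 8^5 - 2/5 * 5^5
= 2/5 * (32768 - 3125)
= 2/5 * 29643
= 59286/5 = 11857.20

11857.20


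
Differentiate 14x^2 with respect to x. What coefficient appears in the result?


We apply the power rule: d/dx [ax^n] = a*n * x^(n-1)
d/dx [14x^2]
= 14 * 2 * x^(2-1)
= 28x
The coefficient is 28

28


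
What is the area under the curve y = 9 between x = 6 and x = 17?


The area under a constant function y = 9 is a rectangle.
Width = 17 - 6 = 11
Height = 9
Area = width * height
= 11 * 9
= 99

99


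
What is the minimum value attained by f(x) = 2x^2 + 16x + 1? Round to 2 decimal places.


For a quadratic f(x) = ax^2 + bx + c with a > 0, the minimum is at the vertex.
Vertex x-coordinate: x = -b/(2a)
x = -(16) / (2 * 2)
x = -16/4 = -4
Substitute back to find the minimum value:
f(-4) = 2 * (-4)^2 + 16 * (-4) + 1
= 32 - 64 + 1
= -31 = -31.00

-31.00


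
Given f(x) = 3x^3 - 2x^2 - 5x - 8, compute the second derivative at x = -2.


First derivative:
f'(x) = 9x^2 - 4x - 5
Second derivative:
f''(x) = 18x - 4
Substitute x = -2:
f''(-2) = 18 * (-2) - 4
= -36 - 4
= -40

-40


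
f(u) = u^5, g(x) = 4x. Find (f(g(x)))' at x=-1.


Using the chain rule: (f(g(x)))' = f'(g(x)) * g'(x)
First, find g(-1):
g(-1) = 4 * (-1) + 0 = -4
Next, f'(u) = 5u^4
And g'(x) = 4
So f'(g(-1)) * g'(-1)
= 5 * (-4)^4 * 4
= 5 * 256 * 4
= 5120

5120


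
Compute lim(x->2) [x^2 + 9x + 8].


Since polynomials are continuous, we use direct substitution.
lim(x->2) of x^2 + 9x + 8
= 1 * 2^2 + 9 * 2 + 8
= 4 + 18 + 8
= 30

30


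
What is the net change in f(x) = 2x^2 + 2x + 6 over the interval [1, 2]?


Net change = f(b) - f(a)
f(x) = 2x^2 + 2x + 6
Compute f(2):
f(2) = 2 * 2^2 + 2 * 2 + 6
= 8 + 4 + 6
= 18
Compute f(1):
f(1) = 2 * 1^2 + 2 * 1 + 6
= 2 + 2 + 6
= 10
Net change = 18 - 10 = 8

8


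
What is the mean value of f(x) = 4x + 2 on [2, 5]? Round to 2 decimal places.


Average value = 1/(b-a) * integral from a to b of f(x) dx
First compute the integral of 4x + 2:
F(x) = 2x^2 + 2x
F(5) = 2 * 25 + 2 * 5 = 60
F(2) = 2 * 4 + 2 * 2 = 12
Integral = 60 - 12 = 48
Average = 48 / (5 - 2) = 48 / 3
= 16 = 16.00

16.00
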